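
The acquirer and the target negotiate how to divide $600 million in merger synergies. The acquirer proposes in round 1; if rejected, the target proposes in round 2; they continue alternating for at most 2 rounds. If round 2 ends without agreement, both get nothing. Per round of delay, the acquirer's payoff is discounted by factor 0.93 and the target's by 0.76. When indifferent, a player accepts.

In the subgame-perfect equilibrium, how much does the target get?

456

Solve by backward induction from round 2.
Round 2 (the target proposes): rejection yields 0 for the acquirer; the target offers 0 and keeps 600.
Round 1 (the acquirer proposes): the target can get 600 next round, worth 0.76 × 600 = 456 now. The acquirer offers 456 and keeps 600 − 456 = 144.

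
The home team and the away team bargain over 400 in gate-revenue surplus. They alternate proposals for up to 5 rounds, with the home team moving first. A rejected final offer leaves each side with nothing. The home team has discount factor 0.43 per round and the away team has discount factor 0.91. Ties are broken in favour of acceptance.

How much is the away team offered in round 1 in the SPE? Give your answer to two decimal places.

288.67

Round 5 (the home team proposes): the away team will accept anything ≥ 0, so the home team offers 0 and keeps 400.
Round 4 (the away team proposes): the home team can get 400 next round, worth 0.43 × 400 = 172 now. The away team offers 172 and keeps 400 − 172 = 228.
Round 3 (the home team proposes): the away team can get 228 next round, worth 0.91 × 228 = 207.48 now; the home team offers that and keeps 192.52.
Round 2 (the away team proposes): the home team can get 192.52 next round, worth 0.43 × 192.52 = 82.7836 now. The away team offers 82.7836 and keeps 400 − 82.7836 = 317.2164.
Round 1 (the home team proposes): the away team can get 317.2164 next round, worth 0.91 × 317.2164 = 288.666924 now; the home team offers that and keeps 111.333076.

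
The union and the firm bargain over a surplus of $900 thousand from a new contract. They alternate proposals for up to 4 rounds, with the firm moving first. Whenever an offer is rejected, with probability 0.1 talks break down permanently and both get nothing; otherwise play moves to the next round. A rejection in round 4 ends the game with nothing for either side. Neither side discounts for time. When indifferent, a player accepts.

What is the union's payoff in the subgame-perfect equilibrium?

Round 4 (the union proposes): the firm will accept anything ≥ 0, so the union offers 0 and keeps 900.
Round 3 (the firm proposes): rejecting gives the union an expected 0.9 × 900 = 810; the firm offers that and keeps 90.
Round 2 (the union proposes): rejecting gives the firm an expected 0.9 × 90 = 81; the union offers that and keeps 819.
Round 1 (the firm proposes): rejecting gives the union an expected 0.9 × 819 = 737.1, so the firm offers 737.1, keeping 162.9.

737.1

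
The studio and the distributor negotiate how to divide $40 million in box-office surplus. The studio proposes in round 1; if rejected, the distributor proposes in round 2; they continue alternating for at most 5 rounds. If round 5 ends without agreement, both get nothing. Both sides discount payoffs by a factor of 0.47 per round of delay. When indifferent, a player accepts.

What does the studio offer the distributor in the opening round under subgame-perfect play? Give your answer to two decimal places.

12.17

Round 5 (the studio proposes): rejection yields 0 for the distributor; the studio offers 0 and keeps 40.
Round 4 (the distributor proposes): the studio can get 40 next round, worth 0.47 × 40 = 18.8 now; the distributor offers that and keeps 21.2.
Round 3 (the studio proposes): the distributor can get 21.2 next round, worth 0.47 × 21.2 = 9.964 now, so the studio offers 9.964, keeping 30.036.
Round 2 (the distributor proposes): the studio can get 30.036 next round, worth 0.47 × 30.036 = 14.11692 now. The distributor offers 14.11692 and keeps 40 − 14.11692 = 25.88308.
Round 1 (the studio proposes): the distributor can get 25.88308 next round, worth 0.47 × 25.88308 = 12.1650476 now; the studio offers that and keeps 27.8349524.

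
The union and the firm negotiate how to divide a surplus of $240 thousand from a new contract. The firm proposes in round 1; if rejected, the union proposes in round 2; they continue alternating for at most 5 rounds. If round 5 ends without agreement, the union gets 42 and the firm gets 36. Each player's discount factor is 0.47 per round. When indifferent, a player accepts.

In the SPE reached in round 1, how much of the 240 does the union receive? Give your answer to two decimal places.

75.04

Round 5 (the firm proposes): the union gets 42 if talks fail, so the firm offers 42 and keeps 198.
Round 4 (the union proposes): the firm can get 198 next round, worth 0.47 × 198 = 93.06 now; the union offers that and keeps 146.94.
Round 3 (the firm proposes): the union can get 146.94 next round, worth 0.47 × 146.94 = 69.0618 now, so the firm offers 69.0618, keeping 170.9382.
Round 2 (the union proposes): the firm can get 170.9382 next round, worth 0.47 × 170.9382 = 80.340954 now; the union offers that and keeps 159.659046.
Round 1 (the firm proposes): the union can get 159.659046 next round, worth 0.47 × 159.659046 = 75.03975162 now, so the firm offers 75.03975162, keeping 164.96024838.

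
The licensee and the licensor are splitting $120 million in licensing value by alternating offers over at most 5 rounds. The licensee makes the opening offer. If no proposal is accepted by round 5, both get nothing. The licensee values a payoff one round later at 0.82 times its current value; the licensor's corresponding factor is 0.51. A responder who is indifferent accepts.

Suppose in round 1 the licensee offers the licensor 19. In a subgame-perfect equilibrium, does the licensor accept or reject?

Work out the licensor's continuation value if the offer is rejected.
Round 5 (the licensee proposes): rejection yields 0 for the licensor; the licensee offers 0 and keeps 120.
Round 4 (the licensor proposes): the licensee can get 120 next round, worth 0.82 × 120 = 98.4 now, so the licensor offers 98.4, keeping 21.6.
Round 3 (the licensee proposes): the licensor can get 21.6 next round, worth 0.51 × 21.6 = 11.016 now. The licensee offers 11.016 and keeps 120 − 11.016 = 108.984.
Round 2 (the licensor proposes): the licensee can get 108.984 next round, worth 0.82 × 108.984 = 89.36688 now; the licensor offers that and keeps 30.63312.
So by rejecting in round 1, the licensor gets 30.63312 next round, worth 0.51 × 30.63312 = 15.6228912 now.
Offer 19 ≥ 15.6228912, so the licensor accepts.

Accept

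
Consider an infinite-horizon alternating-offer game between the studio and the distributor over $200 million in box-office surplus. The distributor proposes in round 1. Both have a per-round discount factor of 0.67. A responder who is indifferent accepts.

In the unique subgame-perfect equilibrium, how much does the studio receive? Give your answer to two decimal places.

In a stationary SPE each proposer offers the other exactly their discounted continuation value.
If the distributor keeps x when proposing and the studio keeps y when proposing, then x = 200 − 0.67y and y = 200 − 0.67x.
Solving: x = 200(1 − 0.67) / (1 − 0.67·0.67) = 66 / 0.5511 ≈ 119.7605.
The studio gets 200 − 119.7605 ≈ 80.2395.

80.24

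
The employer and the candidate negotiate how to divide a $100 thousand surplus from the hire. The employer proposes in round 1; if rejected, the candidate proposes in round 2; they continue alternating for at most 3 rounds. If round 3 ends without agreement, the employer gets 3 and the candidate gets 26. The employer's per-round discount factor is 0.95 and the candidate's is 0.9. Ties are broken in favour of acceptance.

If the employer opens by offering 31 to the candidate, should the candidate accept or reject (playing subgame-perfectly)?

Accept

Round 3 (the employer proposes): the candidate gets 26 if talks fail, so the employer offers 26 and keeps 74.
Round 2 (the candidate proposes): the employer can get 74 next round, worth 0.95 × 74 = 70.3 now; the candidate offers that and keeps 29.7.
So by rejecting in round 1, the candidate gets 29.7 next round, worth 0.9 × 29.7 = 26.73 now.
Offer 31 ≥ 26.73, so the candidate accepts.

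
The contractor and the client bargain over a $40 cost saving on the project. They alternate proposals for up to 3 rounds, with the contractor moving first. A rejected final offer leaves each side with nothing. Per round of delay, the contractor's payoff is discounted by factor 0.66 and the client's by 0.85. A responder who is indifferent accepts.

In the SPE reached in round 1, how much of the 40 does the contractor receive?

28.44

Solve by backward induction from round 3.
Round 3 (the contractor proposes): rejection yields 0 for the client; the contractor offers 0 and keeps 40.
Round 2 (the client proposes): the contractor can get 40 next round, worth 0.66 × 40 = 26.4 now. The client offers 26.4 and keeps 40 − 26.4 = 13.6.
Round 1 (the contractor proposes): the client can get 13.6 next round, worth 0.85 × 13.6 = 11.56 now, so the contractor offers 11.56, keeping 28.44.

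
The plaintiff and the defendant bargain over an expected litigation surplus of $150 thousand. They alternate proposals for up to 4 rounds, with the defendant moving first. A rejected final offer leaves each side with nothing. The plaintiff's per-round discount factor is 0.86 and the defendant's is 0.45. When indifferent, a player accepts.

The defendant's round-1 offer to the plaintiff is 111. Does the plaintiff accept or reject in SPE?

Round 4 (the plaintiff proposes): rejection yields 0 for the defendant; the plaintiff offers 0 and keeps 150.
Round 3 (the defendant proposes): the plaintiff can get 150 next round, worth 0.86 × 150 = 129 now. The defendant offers 129 and keeps 150 − 129 = 21.
Round 2 (the plaintiff proposes): the defendant can get 21 next round, worth 0.45 × 21 = 9.45 now. The plaintiff offers 9.45 and keeps 150 − 9.45 = 140.55.
So by rejecting in round 1, the plaintiff gets 140.55 next round, worth 0.86 × 140.55 = 120.873 now.
Offer 111 < 120.873, so the plaintiff rejects.

Reject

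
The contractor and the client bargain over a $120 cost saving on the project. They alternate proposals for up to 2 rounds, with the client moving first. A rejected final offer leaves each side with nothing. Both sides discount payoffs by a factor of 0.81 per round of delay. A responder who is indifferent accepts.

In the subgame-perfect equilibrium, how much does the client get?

Round 2 (the contractor proposes): the client will accept anything ≥ 0, so the contractor offers 0 and keeps 120.
Round 1 (the client proposes): the contractor can get 120 next round, worth 0.81 × 120 = 97.2 now, so the client offers 97.2, keeping 22.8.

22.8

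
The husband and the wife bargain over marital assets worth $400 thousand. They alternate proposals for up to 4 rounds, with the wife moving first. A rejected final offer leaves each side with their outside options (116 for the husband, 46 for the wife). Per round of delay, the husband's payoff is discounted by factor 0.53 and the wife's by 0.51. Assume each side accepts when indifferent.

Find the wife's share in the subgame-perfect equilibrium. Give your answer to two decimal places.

Round 4 (the husband proposes): the wife gets 46 if talks fail, so the husband offers 46 and keeps 354.
Round 3 (the wife proposes): the husband can get 354 next round, worth 0.53 × 354 = 187.62 now; the wife offers that and keeps 212.38.
Round 2 (the husband proposes): the wife can get 212.38 next round, worth 0.51 × 212.38 = 108.3138 now; the husband offers that and keeps 291.6862.
Round 1 (the wife proposes): the husband can get 291.6862 next round, worth 0.53 × 291.6862 = 154.593686 now; the wife offers that and keeps 245.406314.

245.41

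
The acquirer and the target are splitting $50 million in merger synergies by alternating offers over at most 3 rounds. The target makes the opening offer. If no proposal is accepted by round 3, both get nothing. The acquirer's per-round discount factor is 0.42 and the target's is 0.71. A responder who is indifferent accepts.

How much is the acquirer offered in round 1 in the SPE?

Work backward from the last round.
Round 3 (the target proposes): the acquirer will accept anything ≥ 0, so the target offers 0 and keeps 50.
Round 2 (the acquirer proposes): the target can get 50 next round, worth 0.71 × 50 = 35.5 now; the acquirer offers that and keeps 14.5.
Round 1 (the target proposes): the acquirer can get 14.5 next round, worth 0.42 × 14.5 = 6.09 now, so the target offers 6.09, keeping 43.91.

6.09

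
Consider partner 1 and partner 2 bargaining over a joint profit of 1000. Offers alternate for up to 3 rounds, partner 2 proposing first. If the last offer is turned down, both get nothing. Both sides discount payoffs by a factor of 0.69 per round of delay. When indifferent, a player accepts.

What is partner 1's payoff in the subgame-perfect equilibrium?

Round 3 (partner 2 proposes): partner 1 will accept anything ≥ 0, so partner 2 offers 0 and keeps 1000.
Round 2 (partner 1 proposes): partner 2 can get 1000 next round, worth 0.69 × 1000 = 690 now, so partner 1 offers 690, keeping 310.
Round 1 (partner 2 proposes): partner 1 can get 310 next round, worth 0.69 × 310 = 213.9 now; partner 2 offers that and keeps 786.1.

213.9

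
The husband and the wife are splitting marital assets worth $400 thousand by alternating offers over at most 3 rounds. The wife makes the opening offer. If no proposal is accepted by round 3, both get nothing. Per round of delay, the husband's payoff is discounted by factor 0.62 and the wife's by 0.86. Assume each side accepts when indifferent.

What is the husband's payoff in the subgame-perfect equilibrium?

Round 3 (the wife proposes): rejection yields 0 for the husband; the wife offers 0 and keeps 400.
Round 2 (the husband proposes): the wife can get 400 next round, worth 0.86 × 400 = 344 now; the husband offers that and keeps 56.
Round 1 (the wife proposes): the husband can get 56 next round, worth 0.62 × 56 = 34.72 now, so the wife offers 34.72, keeping 365.28.

34.72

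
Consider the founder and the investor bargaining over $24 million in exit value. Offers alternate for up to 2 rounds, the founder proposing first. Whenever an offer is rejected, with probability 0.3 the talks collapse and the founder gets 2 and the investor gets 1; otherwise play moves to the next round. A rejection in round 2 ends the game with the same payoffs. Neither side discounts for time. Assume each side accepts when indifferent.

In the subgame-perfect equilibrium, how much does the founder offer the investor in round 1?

Round 2 (the investor proposes): the founder gets 2 if talks fail, so the investor offers 2 and keeps 22.
Round 1 (the founder proposes): rejecting gives the investor an expected 0.7 × 22 + 0.3 × 1 = 15.7. The founder offers 15.7 and keeps 24 − 15.7 = 8.3.

15.7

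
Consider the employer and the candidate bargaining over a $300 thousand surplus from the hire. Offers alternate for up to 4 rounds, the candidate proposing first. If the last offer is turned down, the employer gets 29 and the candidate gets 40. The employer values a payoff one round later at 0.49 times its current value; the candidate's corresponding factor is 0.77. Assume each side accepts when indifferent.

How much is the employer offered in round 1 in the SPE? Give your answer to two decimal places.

81.88

By backward induction:
Round 4 (the employer proposes): the candidate gets 40 if talks fail, so the employer offers 40 and keeps 260.
Round 3 (the candidate proposes): the employer can get 260 next round, worth 0.49 × 260 = 127.4 now, so the candidate offers 127.4, keeping 172.6.
Round 2 (the employer proposes): the candidate can get 172.6 next round, worth 0.77 × 172.6 = 132.902 now. The employer offers 132.902 and keeps 300 − 132.902 = 167.098.
Round 1 (the candidate proposes): the employer can get 167.098 next round, worth 0.49 × 167.098 = 81.87802 now. The candidate offers 81.87802 and keeps 300 − 81.87802 = 218.12198.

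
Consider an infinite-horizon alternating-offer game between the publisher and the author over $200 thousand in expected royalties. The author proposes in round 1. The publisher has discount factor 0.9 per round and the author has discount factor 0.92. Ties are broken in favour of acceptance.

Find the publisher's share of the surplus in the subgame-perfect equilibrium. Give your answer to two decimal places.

83.72

When the author proposes, the publisher accepts any offer worth at least 0.9 times what the publisher would get by proposing next round; and vice versa.
This gives x = 200 − 0.9y and y = 200 − 0.92x, where x and y are each side's share when it proposes.
Hence (1 − 0.9·0.92)x = 200(1 − 0.9), i.e. 0.172·x = 20.
x ≈ 116.2791; the publisher's share is 200 − x ≈ 83.7209.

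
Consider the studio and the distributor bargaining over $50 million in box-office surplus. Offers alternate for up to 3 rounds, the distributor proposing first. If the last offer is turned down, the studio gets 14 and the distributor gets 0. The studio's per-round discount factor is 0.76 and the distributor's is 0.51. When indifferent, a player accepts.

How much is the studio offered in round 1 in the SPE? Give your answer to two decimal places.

By backward induction:
Round 3 (the distributor proposes): the studio gets 14 if talks fail, so the distributor offers 14 and keeps 36.
Round 2 (the studio proposes): the distributor can get 36 next round, worth 0.51 × 36 = 18.36 now, so the studio offers 18.36, keeping 31.64.
Round 1 (the distributor proposes): the studio can get 31.64 next round, worth 0.76 × 31.64 = 24.0464 now. The distributor offers 24.0464 and keeps 50 − 24.0464 = 25.9536.

24.05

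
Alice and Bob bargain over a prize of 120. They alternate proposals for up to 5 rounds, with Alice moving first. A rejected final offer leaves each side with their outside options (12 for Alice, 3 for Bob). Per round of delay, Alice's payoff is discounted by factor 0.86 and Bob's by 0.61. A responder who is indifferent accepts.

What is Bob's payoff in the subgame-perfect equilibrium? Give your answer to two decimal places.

Round 5 (Alice proposes): Bob gets 3 if talks fail, so Alice offers 3 and keeps 117.
Round 4 (Bob proposes): Alice can get 117 next round, worth 0.86 × 117 = 100.62 now. Bob offers 100.62 and keeps 120 − 100.62 = 19.38.
Round 3 (Alice proposes): Bob can get 19.38 next round, worth 0.61 × 19.38 = 11.8218 now, so Alice offers 11.8218, keeping 108.1782.
Round 2 (Bob proposes): Alice can get 108.1782 next round, worth 0.86 × 108.1782 = 93.033252 now; Bob offers that and keeps 26.966748.
Round 1 (Alice proposes): Bob can get 26.966748 next round, worth 0.61 × 26.966748 = 16.44971628 now. Alice offers 16.44971628 and keeps 120 − 16.44971628 = 103.55028372.

16.45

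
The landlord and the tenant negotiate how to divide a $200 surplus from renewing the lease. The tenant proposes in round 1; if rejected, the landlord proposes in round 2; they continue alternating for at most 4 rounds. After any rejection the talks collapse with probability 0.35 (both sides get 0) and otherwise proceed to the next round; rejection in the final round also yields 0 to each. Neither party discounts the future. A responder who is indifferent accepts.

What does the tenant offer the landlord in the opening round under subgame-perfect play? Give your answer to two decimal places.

Round 4 (the landlord proposes): the tenant will accept anything ≥ 0, so the landlord offers 0 and keeps 200.
Round 3 (the tenant proposes): rejecting gives the landlord an expected 0.65 × 200 = 130. The tenant offers 130 and keeps 200 − 130 = 70.
Round 2 (the landlord proposes): rejecting gives the tenant an expected 0.65 × 70 = 45.5, so the landlord offers 45.5, keeping 154.5.
Round 1 (the tenant proposes): rejecting gives the landlord an expected 0.65 × 154.5 = 100.425; the tenant offers that and keeps 99.575.

100.43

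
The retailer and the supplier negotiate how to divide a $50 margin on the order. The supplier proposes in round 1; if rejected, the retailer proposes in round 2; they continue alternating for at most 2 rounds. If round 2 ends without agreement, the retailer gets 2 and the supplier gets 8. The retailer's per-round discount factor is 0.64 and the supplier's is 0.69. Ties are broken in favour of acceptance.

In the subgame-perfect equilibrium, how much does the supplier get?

23.12

Round 2 (the retailer proposes): the supplier gets 8 if talks fail, so the retailer offers 8 and keeps 42.
Round 1 (the supplier proposes): the retailer can get 42 next round, worth 0.64 × 42 = 26.88 now, so the supplier offers 26.88, keeping 23.12.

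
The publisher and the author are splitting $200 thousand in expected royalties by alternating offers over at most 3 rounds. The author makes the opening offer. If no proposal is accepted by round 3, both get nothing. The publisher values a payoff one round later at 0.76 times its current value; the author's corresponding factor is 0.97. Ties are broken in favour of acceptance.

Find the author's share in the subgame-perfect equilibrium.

195.44

Round 3 (the author proposes): rejection yields 0 for the publisher; the author offers 0 and keeps 200.
Round 2 (the publisher proposes): the author can get 200 next round, worth 0.97 × 200 = 194 now. The publisher offers 194 and keeps 200 − 194 = 6.
Round 1 (the author proposes): the publisher can get 6 next round, worth 0.76 × 6 = 4.56 now, so the author offers 4.56, keeping 195.44.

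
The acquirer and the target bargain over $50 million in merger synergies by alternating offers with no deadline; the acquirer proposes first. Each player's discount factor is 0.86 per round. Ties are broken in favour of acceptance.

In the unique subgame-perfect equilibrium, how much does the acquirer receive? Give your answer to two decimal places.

In a stationary SPE each proposer offers the other exactly their discounted continuation value.
If the acquirer keeps x when proposing and the target keeps y when proposing, then x = 50 − 0.86y and y = 50 − 0.86x.
Solving: x = 50(1 − 0.86) / (1 − 0.86·0.86) = 7 / 0.2604 ≈ 26.8817.
The target gets 50 − 26.8817 ≈ 23.1183.

26.88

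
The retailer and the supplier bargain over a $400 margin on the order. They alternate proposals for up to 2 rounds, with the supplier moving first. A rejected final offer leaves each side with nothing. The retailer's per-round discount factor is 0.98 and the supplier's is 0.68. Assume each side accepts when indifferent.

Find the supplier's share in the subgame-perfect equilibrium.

8

By backward induction:
Round 2 (the retailer proposes): rejection yields 0 for the supplier; the retailer offers 0 and keeps 400.
Round 1 (the supplier proposes): the retailer can get 400 next round, worth 0.98 × 400 = 392 now; the supplier offers that and keeps 8.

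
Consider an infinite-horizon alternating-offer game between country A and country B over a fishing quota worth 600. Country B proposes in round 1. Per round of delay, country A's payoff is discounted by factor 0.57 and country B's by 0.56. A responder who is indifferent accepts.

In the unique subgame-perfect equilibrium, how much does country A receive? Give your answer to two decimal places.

When country B proposes, country A accepts any offer worth at least 0.57 times what country A would get by proposing next round; and vice versa.
This gives x = 600 − 0.57y and y = 600 − 0.56x, where x and y are each side's share when it proposes.
Hence (1 − 0.57·0.56)x = 600(1 − 0.57), i.e. 0.6808·x = 258.
x ≈ 378.9659; country A's share is 600 − x ≈ 221.0341.

221.03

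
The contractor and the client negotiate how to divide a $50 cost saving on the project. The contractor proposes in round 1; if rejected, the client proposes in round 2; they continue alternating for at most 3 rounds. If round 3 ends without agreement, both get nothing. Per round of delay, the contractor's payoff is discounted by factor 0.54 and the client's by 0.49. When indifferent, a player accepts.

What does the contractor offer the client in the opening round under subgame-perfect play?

By backward induction:
Round 3 (the contractor proposes): rejection yields 0 for the client; the contractor offers 0 and keeps 50.
Round 2 (the client proposes): the contractor can get 50 next round, worth 0.54 × 50 = 27 now; the client offers that and keeps 23.
Round 1 (the contractor proposes): the client can get 23 next round, worth 0.49 × 23 = 11.27 now; the contractor offers that and keeps 38.73.

11.27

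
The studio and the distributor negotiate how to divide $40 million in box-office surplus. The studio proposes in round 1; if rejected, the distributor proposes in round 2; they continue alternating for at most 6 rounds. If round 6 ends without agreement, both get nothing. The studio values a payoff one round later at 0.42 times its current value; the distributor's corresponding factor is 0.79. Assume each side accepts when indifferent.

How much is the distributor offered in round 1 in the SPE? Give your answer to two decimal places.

Round 6 (the distributor proposes): rejection yields 0 for the studio; the distributor offers 0 and keeps 40.
Round 5 (the studio proposes): the distributor can get 40 next round, worth 0.79 × 40 = 31.6 now. The studio offers 31.6 and keeps 40 − 31.6 = 8.4.
Round 4 (the distributor proposes): the studio can get 8.4 next round, worth 0.42 × 8.4 = 3.528 now. The distributor offers 3.528 and keeps 40 − 3.528 = 36.472.
Round 3 (the studio proposes): the distributor can get 36.472 next round, worth 0.79 × 36.472 = 28.81288 now. The studio offers 28.81288 and keeps 40 − 28.81288 = 11.18712.
Round 2 (the distributor proposes): the studio can get 11.18712 next round, worth 0.42 × 11.18712 = 4.6985904 now, so the distributor offers 4.6985904, keeping 35.3014096.
Round 1 (the studio proposes): the distributor can get 35.3014096 next round, worth 0.79 × 35.3014096 = 27.888113584 now, so the studio offers 27.888113584, keeping 12.111886416.

27.89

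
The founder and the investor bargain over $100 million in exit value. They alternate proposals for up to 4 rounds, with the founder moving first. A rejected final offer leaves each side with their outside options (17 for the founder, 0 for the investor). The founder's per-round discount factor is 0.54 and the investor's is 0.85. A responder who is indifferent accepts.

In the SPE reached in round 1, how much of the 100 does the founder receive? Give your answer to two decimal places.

Round 4 (the investor proposes): the founder gets 17 if talks fail, so the investor offers 17 and keeps 83.
Round 3 (the founder proposes): the investor can get 83 next round, worth 0.85 × 83 = 70.55 now. The founder offers 70.55 and keeps 100 − 70.55 = 29.45.
Round 2 (the investor proposes): the founder can get 29.45 next round, worth 0.54 × 29.45 = 15.903 now; the investor offers that and keeps 84.097.
Round 1 (the founder proposes): the investor can get 84.097 next round, worth 0.85 × 84.097 = 71.48245 now. The founder offers 71.48245 and keeps 100 − 71.48245 = 28.51755.

28.52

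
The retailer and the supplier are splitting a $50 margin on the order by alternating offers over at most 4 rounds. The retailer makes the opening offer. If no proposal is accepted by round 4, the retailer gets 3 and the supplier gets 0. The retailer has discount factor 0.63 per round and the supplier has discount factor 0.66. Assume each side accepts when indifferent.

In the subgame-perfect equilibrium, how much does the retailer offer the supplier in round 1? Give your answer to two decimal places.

25.11

Work backward from the last round.
Round 4 (the supplier proposes): the retailer gets 3 if talks fail, so the supplier offers 3 and keeps 47.
Round 3 (the retailer proposes): the supplier can get 47 next round, worth 0.66 × 47 = 31.02 now. The retailer offers 31.02 and keeps 50 − 31.02 = 18.98.
Round 2 (the supplier proposes): the retailer can get 18.98 next round, worth 0.63 × 18.98 = 11.9574 now; the supplier offers that and keeps 38.0426.
Round 1 (the retailer proposes): the supplier can get 38.0426 next round, worth 0.66 × 38.0426 = 25.108116 now, so the retailer offers 25.108116, keeping 24.891884.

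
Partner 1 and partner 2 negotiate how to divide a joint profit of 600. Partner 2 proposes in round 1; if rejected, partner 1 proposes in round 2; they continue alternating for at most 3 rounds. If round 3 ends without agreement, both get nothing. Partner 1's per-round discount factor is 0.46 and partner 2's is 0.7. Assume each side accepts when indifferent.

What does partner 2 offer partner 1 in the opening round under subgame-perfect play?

82.8

Round 3 (partner 2 proposes): partner 1 will accept anything ≥ 0, so partner 2 offers 0 and keeps 600.
Round 2 (partner 1 proposes): partner 2 can get 600 next round, worth 0.7 × 600 = 420 now; partner 1 offers that and keeps 180.
Round 1 (partner 2 proposes): partner 1 can get 180 next round, worth 0.46 × 180 = 82.8 now, so partner 2 offers 82.8, keeping 517.2.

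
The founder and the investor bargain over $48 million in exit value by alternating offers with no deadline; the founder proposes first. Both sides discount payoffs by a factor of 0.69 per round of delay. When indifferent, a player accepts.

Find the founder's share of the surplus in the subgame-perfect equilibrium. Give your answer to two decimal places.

28.40

When the founder proposes, the investor accepts any offer worth at least 0.69 times what the investor would get by proposing next round; and vice versa.
This gives x = 48 − 0.69y and y = 48 − 0.69x, where x and y are each side's share when it proposes.
Hence (1 − 0.69·0.69)x = 48(1 − 0.69), i.e. 0.5239·x = 14.88.
x ≈ 28.4024; the investor's share is 48 − x ≈ 19.5976.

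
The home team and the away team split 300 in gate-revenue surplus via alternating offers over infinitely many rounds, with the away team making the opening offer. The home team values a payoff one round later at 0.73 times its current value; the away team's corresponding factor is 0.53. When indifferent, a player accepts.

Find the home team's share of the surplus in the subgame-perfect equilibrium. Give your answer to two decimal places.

In a stationary SPE each proposer offers the other exactly their discounted continuation value.
If the away team keeps x when proposing and the home team keeps y when proposing, then x = 300 − 0.73y and y = 300 − 0.53x.
Solving: x = 300(1 − 0.73) / (1 − 0.53·0.73) = 81 / 0.6131 ≈ 132.1155.
The home team gets 300 − 132.1155 ≈ 167.8845.

167.88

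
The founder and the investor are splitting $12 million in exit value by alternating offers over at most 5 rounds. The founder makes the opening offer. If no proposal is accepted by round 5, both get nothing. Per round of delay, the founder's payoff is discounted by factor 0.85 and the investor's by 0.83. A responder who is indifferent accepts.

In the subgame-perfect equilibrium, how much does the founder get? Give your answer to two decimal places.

9.45

Round 5 (the founder proposes): the investor will accept anything ≥ 0, so the founder offers 0 and keeps 12.
Round 4 (the investor proposes): the founder can get 12 next round, worth 0.85 × 12 = 10.2 now. The investor offers 10.2 and keeps 12 − 10.2 = 1.8.
Round 3 (the founder proposes): the investor can get 1.8 next round, worth 0.83 × 1.8 = 1.494 now; the founder offers that and keeps 10.506.
Round 2 (the investor proposes): the founder can get 10.506 next round, worth 0.85 × 10.506 = 8.9301 now. The investor offers 8.9301 and keeps 12 − 8.9301 = 3.0699.
Round 1 (the founder proposes): the investor can get 3.0699 next round, worth 0.83 × 3.0699 = 2.548017 now; the founder offers that and keeps 9.451983.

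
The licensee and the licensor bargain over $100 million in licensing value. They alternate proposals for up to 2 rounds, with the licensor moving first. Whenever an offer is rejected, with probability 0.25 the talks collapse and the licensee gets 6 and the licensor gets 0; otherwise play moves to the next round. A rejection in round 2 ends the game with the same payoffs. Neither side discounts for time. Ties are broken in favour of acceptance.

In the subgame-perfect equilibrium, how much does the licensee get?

By backward induction:
Round 2 (the licensee proposes): the licensor will accept anything ≥ 0, so the licensee offers 0 and keeps 100.
Round 1 (the licensor proposes): rejecting gives the licensee an expected 0.75 × 100 + 0.25 × 6 = 76.5, so the licensor offers 76.5, keeping 23.5.

76.5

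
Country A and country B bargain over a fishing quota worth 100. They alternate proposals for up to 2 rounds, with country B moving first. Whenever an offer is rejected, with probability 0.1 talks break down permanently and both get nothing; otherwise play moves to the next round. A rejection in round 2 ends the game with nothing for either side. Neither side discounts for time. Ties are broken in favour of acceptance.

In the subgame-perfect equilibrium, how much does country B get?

10

By backward induction:
Round 2 (country A proposes): country B will accept anything ≥ 0, so country A offers 0 and keeps 100.
Round 1 (country B proposes): rejecting gives country A an expected 0.9 × 100 = 90; country B offers that and keeps 10.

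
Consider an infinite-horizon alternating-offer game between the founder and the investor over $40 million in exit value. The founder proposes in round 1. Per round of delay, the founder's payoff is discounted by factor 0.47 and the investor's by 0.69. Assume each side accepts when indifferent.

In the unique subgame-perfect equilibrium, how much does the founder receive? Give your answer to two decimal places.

In a stationary SPE each proposer offers the other exactly their discounted continuation value.
If the founder keeps x when proposing and the investor keeps y when proposing, then x = 40 − 0.69y and y = 40 − 0.47x.
Solving: x = 40(1 − 0.69) / (1 − 0.47·0.69) = 12.4 / 0.6757 ≈ 18.3513.
The investor gets 40 − 18.3513 ≈ 21.6487.

18.35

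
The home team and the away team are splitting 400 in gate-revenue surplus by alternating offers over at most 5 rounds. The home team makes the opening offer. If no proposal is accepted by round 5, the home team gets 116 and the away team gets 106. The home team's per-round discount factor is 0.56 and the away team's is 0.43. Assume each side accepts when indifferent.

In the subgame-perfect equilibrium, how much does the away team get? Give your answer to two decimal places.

100.05

Round 5 (the home team proposes): the away team gets 106 if talks fail, so the home team offers 106 and keeps 294.
Round 4 (the away team proposes): the home team can get 294 next round, worth 0.56 × 294 = 164.64 now; the away team offers that and keeps 235.36.
Round 3 (the home team proposes): the away team can get 235.36 next round, worth 0.43 × 235.36 = 101.2048 now. The home team offers 101.2048 and keeps 400 − 101.2048 = 298.7952.
Round 2 (the away team proposes): the home team can get 298.7952 next round, worth 0.56 × 298.7952 = 167.325312 now; the away team offers that and keeps 232.674688.
Round 1 (the home team proposes): the away team can get 232.674688 next round, worth 0.43 × 232.674688 = 100.05011584 now. The home team offers 100.05011584 and keeps 400 − 100.05011584 = 299.94988416.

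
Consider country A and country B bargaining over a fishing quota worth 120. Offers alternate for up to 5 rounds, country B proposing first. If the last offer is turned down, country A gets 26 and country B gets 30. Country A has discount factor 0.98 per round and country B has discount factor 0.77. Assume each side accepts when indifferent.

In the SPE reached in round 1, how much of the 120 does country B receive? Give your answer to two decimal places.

Round 5 (country B proposes): country A gets 26 if talks fail, so country B offers 26 and keeps 94.
Round 4 (country A proposes): country B can get 94 next round, worth 0.77 × 94 = 72.38 now. Country A offers 72.38 and keeps 120 − 72.38 = 47.62.
Round 3 (country B proposes): country A can get 47.62 next round, worth 0.98 × 47.62 = 46.6676 now; country B offers that and keeps 73.3324.
Round 2 (country A proposes): country B can get 73.3324 next round, worth 0.77 × 73.3324 = 56.465948 now. Country A offers 56.465948 and keeps 120 − 56.465948 = 63.534052.
Round 1 (country B proposes): country A can get 63.534052 next round, worth 0.98 × 63.534052 = 62.26337096 now; country B offers that and keeps 57.73662904.

57.74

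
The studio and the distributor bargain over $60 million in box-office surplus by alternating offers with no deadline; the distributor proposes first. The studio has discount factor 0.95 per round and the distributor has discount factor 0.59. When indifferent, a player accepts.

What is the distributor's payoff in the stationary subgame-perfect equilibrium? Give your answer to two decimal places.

Let x be the distributor's share when the distributor proposes and y be the studio's share when the studio proposes.
The studio accepts iff offered ≥ 0.95·y, so x = 60 − 0.95y. Symmetrically y = 60 − 0.59x.
Substituting: x = 60 − 0.95(60 − 0.59x), giving x(1 − 0.59·0.95) = 60(1 − 0.95).
So x = 60 × 0.05 / 0.4395 ≈ 6.8259, and the studio receives 60 − x ≈ 53.1741.

6.83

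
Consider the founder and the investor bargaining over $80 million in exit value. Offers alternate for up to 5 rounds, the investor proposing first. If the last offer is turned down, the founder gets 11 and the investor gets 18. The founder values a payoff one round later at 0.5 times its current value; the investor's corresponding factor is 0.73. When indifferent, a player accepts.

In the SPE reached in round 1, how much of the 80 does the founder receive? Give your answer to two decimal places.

Round 5 (the investor proposes): the founder gets 11 if talks fail, so the investor offers 11 and keeps 69.
Round 4 (the founder proposes): the investor can get 69 next round, worth 0.73 × 69 = 50.37 now, so the founder offers 50.37, keeping 29.63.
Round 3 (the investor proposes): the founder can get 29.63 next round, worth 0.5 × 29.63 = 14.815 now, so the investor offers 14.815, keeping 65.185.
Round 2 (the founder proposes): the investor can get 65.185 next round, worth 0.73 × 65.185 = 47.58505 now; the founder offers that and keeps 32.41495.
Round 1 (the investor proposes): the founder can get 32.41495 next round, worth 0.5 × 32.41495 = 16.207475 now. The investor offers 16.207475 and keeps 80 − 16.207475 = 63.792525.

16.21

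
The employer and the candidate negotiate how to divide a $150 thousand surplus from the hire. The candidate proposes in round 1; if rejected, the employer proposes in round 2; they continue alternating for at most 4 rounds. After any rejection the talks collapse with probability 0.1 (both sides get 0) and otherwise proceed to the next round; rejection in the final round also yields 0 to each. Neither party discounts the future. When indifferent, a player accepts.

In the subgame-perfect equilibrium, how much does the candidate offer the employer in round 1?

By backward induction:
Round 4 (the employer proposes): rejection yields 0 for the candidate; the employer offers 0 and keeps 150.
Round 3 (the candidate proposes): rejecting gives the employer an expected 0.9 × 150 = 135, so the candidate offers 135, keeping 15.
Round 2 (the employer proposes): rejecting gives the candidate an expected 0.9 × 15 = 13.5. The employer offers 13.5 and keeps 150 − 13.5 = 136.5.
Round 1 (the candidate proposes): rejecting gives the employer an expected 0.9 × 136.5 = 122.85; the candidate offers that and keeps 27.15.

122.85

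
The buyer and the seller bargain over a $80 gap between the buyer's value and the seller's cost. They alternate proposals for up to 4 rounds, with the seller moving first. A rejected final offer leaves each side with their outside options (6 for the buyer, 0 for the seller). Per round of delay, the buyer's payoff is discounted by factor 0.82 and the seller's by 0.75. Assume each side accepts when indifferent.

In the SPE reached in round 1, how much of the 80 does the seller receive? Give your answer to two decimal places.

23.26

Round 4 (the buyer proposes): the seller will accept anything ≥ 0, so the buyer offers 0 and keeps 80.
Round 3 (the seller proposes): the buyer can get 80 next round, worth 0.82 × 80 = 65.6 now. The seller offers 65.6 and keeps 80 − 65.6 = 14.4.
Round 2 (the buyer proposes): the seller can get 14.4 next round, worth 0.75 × 14.4 = 10.8 now. The buyer offers 10.8 and keeps 80 − 10.8 = 69.2.
Round 1 (the seller proposes): the buyer can get 69.2 next round, worth 0.82 × 69.2 = 56.744 now. The seller offers 56.744 and keeps 80 − 56.744 = 23.256.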